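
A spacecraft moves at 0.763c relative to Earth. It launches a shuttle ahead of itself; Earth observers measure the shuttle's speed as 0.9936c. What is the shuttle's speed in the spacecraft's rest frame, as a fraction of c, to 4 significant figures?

u' ≈ 0.9534c

Inverse velocity addition: u' = (u − v)/(1 − uv/c²)
= (0.9936 − 0.763)/(1 − 0.9936×0.763) = 0.2306/0.241883 = 0.9534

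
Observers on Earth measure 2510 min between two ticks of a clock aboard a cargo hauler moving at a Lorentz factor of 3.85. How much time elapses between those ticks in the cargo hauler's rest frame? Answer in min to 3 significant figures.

τ₀ ≈ 652 min

γ = 3.85 (given)
Proper time: τ₀ = Δt/γ = 2510/3.85 = 652 min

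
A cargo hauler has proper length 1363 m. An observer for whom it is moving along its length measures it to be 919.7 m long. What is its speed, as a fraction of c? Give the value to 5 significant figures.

γ = L₀/L = 1363/919.7 = 1.482005
β = √(1 − 1/γ²) = 0.73804

β ≈ 0.73804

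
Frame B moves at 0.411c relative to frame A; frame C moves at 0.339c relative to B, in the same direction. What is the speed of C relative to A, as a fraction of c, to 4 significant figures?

Compose boost 2: (0.339 + 0.411)/(1 + 0.339×0.411) = 0.7500/1.13933 = 0.6583

u ≈ 0.6583c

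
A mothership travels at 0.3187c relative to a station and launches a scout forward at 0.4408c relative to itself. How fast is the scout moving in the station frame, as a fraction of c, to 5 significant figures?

u ≈ 0.66595c

Compose boost 2: (0.4408 + 0.3187)/(1 + 0.4408×0.3187) = 0.75950/1.140483 = 0.66595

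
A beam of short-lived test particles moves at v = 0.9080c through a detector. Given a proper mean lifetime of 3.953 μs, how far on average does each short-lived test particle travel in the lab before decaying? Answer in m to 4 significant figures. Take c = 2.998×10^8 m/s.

d ≈ 2568 m

γ = 1/√(1 − 0.9080²) = 2.38680
Dilated lifetime: Δt = γτ₀ = 2.38680 × 3.953 μs = 9.43504 μs
d = vΔt = 0.9080c × 9.43504 μs = 2.72218×10^8 m/s × 9.43504×10^-6 s = 2568 m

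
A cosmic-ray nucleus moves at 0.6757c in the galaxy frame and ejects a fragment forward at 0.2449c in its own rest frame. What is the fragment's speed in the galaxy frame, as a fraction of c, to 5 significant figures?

u ≈ 0.78989c

Compose boost 2: (0.2449 + 0.6757)/(1 + 0.2449×0.6757) = 0.92060/1.165479 = 0.78989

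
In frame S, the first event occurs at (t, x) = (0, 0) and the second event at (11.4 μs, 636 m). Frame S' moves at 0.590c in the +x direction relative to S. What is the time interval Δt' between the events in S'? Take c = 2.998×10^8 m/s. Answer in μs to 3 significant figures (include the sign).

γ = 1/√(1 − 0.590²) = 1.2385
Δt' = γ(Δt − vΔx/c²) = 1.2385 × (11.4 μs − 0.590×636 m / (2.998×10^8 m/s))
= 1.2385 × (10.148 μs) = 12.6 μs

Δt' ≈ 12.6 μs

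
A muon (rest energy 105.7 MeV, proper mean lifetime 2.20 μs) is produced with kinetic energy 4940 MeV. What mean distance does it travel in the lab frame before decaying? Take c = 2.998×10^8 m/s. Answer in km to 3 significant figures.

γ = 1 + K/(m₀c²) = 1 + 4940/105.7 = 47.736
β = √(1 − 1/γ²) = 0.99978
Dilated lifetime: γτ₀ = 47.736 × 2.20 μs = 105.02 μs
d = βc·γτ₀ = 0.99978 × (2.998×10^8 m/s) × 0.00010502 s = 31.5 km

d ≈ 31.5 km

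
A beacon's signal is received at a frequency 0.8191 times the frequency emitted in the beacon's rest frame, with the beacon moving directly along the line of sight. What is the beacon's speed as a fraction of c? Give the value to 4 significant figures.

β ≈ 0.1969

f_obs/f_src = √((1−β)/(1+β)) = 0.8191  ⇒  (1−β)/(1+β) = 0.670925
β = |1 − D²|/(1 + D²) = |1 − 0.670925|/(1 + 0.670925) = 0.1969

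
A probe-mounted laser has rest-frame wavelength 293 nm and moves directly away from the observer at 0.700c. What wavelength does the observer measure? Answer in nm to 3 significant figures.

Relativistic Doppler: λ_obs = λ_src √((1+β)/(1−β))
= 293 × √(1.7000/0.30000) = 293 × 2.3805 = 697 nm

λ_obs ≈ 697 nm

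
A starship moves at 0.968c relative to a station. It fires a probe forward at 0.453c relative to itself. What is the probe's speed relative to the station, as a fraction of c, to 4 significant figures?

Relativistic velocity addition: u = (u' + v)/(1 + u'v/c²)
= (0.453 + 0.968)/(1 + 0.453×0.968) = 1.421/1.43850 = 0.9878

u ≈ 0.9878c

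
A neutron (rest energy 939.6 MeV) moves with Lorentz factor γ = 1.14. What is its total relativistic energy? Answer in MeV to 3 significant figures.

γ = 1.14 (given)
E = γm₀c² = 1.14 × 939.6 MeV = 1070 MeV

E ≈ 1070 MeV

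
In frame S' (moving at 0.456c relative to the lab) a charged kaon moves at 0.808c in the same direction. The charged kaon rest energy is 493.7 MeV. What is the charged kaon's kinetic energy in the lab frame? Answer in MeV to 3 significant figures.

K ≈ 795 MeV

u_lab = (0.808 + 0.456)/(1 + 0.808×0.456) = 0.923674
γ = 1/√(1 − 0.923674²) = 2.6097
K = (γ − 1)m₀c² = (2.6097 − 1) × 493.7 = 1.6097 × 493.7 = 795 MeV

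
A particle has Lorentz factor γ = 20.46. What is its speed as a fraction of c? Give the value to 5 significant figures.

β ≈ 0.99880

β = √(1 − 1/γ²) = √(1 − 1/20.46²) = √(0.9976112) = 0.99880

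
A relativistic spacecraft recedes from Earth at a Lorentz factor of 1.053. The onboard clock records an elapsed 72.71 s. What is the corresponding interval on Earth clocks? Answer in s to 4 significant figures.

Δt ≈ 76.56 s

γ = 1.053 (given)
Time dilation: Δt = γτ₀ = 1.053 × 72.71 s = 76.56 s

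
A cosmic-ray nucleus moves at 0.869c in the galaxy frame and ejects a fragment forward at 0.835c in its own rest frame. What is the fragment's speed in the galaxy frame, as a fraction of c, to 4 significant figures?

u ≈ 0.9875c

Compose boost 2: (0.835 + 0.869)/(1 + 0.835×0.869) = 1.704/1.72561 = 0.9875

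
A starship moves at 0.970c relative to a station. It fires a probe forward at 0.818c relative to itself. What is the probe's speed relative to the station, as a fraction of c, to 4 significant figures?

u ≈ 0.9970c

Relativistic velocity addition: u = (u' + v)/(1 + u'v/c²)
= (0.818 + 0.970)/(1 + 0.818×0.970) = 1.788/1.79346 = 0.9970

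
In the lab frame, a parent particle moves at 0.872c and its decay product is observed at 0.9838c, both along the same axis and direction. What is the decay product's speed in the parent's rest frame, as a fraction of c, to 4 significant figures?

Inverse velocity addition: u' = (u − v)/(1 − uv/c²)
= (0.9838 − 0.872)/(1 − 0.9838×0.872) = 0.1118/0.142126 = 0.7866

u' ≈ 0.7866c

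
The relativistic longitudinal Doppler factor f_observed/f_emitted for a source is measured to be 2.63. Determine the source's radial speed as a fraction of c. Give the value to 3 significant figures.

β ≈ 0.747

f_obs/f_src = √((1+β)/(1−β)) = 2.63  ⇒  (1+β)/(1−β) = 6.9169
β = |1 − D²|/(1 + D²) = |1 − 6.9169|/(1 + 6.9169) = 0.747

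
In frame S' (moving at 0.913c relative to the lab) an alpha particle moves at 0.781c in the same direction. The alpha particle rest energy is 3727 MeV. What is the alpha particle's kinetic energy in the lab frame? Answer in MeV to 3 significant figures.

K ≈ 21300 MeV

u_lab = (0.781 + 0.913)/(1 + 0.781×0.913) = 0.988878
γ = 1/√(1 − 0.988878²) = 6.7236
K = (γ − 1)m₀c² = (6.7236 − 1) × 3727 = 5.7236 × 3727 = 21300 MeV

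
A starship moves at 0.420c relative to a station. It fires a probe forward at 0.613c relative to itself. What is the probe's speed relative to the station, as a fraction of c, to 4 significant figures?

u ≈ 0.8215c

Relativistic velocity addition: u = (u' + v)/(1 + u'v/c²)
= (0.613 + 0.420)/(1 + 0.613×0.420) = 1.033/1.25746 = 0.8215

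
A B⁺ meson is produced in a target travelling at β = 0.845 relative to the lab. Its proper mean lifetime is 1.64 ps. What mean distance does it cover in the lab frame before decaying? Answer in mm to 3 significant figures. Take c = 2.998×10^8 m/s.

d ≈ 0.777 mm

γ = 1/√(1 − 0.845²) = 1.8700
Dilated lifetime: Δt = γτ₀ = 1.8700 × 1.64 ps = 3.0668 ps
d = vΔt = 0.845c × 3.0668 ps = 2.5333×10^8 m/s × 3.0668×10^-12 s = 0.777 mm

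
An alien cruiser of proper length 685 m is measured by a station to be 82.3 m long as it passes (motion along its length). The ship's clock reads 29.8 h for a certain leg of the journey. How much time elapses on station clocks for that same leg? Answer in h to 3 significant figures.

Δt ≈ 248 h

Length contraction ⇒ γ = L₀/L = 685/82.3 = 8.3232
Time dilation: Δt = γτ₀ = 8.3232 × 29.8 h = 248 h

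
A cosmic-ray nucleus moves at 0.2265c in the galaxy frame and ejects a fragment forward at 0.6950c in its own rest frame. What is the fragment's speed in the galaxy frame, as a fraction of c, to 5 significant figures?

Compose boost 2: (0.6950 + 0.2265)/(1 + 0.6950×0.2265) = 0.92150/1.157417 = 0.79617

u ≈ 0.79617c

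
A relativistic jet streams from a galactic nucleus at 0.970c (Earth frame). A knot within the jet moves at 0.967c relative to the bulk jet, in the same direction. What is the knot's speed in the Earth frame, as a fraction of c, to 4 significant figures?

u ≈ 0.9995c

Relativistic velocity addition: u = (u' + v)/(1 + u'v/c²)
= (0.967 + 0.970)/(1 + 0.967×0.970) = 1.937/1.93799 = 0.9995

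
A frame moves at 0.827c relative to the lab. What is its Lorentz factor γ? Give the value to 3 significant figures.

γ ≈ 1.78

γ = 1/√(1 − β²) = 1/√(1 − 0.827²) = 1/√(0.31607) = 1.78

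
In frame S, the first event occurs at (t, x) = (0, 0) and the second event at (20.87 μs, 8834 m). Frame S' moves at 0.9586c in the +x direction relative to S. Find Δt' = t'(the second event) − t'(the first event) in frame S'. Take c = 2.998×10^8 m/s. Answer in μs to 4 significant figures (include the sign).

Δt' ≈ -25.90 μs

γ = 1/√(1 − 0.9586²) = 3.51178
Δt' = γ(Δt − vΔx/c²) = 3.51178 × (20.87 μs − 0.9586×8834 m / (2.998×10^8 m/s))
= 3.51178 × (-7.37641 μs) = -25.90 μs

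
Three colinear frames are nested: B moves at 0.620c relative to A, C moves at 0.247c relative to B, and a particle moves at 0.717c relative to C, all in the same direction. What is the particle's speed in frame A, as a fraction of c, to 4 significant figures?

Compose boost 2: (0.247 + 0.620)/(1 + 0.247×0.620) = 0.8670/1.15314 = 0.751860
Compose boost 3: (0.717 + 0.751860)/(1 + 0.717×0.751860) = 1.46886/1.53908 = 0.9544

u ≈ 0.9544c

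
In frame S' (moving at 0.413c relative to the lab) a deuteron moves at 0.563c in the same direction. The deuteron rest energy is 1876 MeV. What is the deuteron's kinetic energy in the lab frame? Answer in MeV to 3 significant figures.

K ≈ 1200 MeV

u_lab = (0.563 + 0.413)/(1 + 0.563×0.413) = 0.791874
γ = 1/√(1 − 0.791874²) = 1.6375
K = (γ − 1)m₀c² = (1.6375 − 1) × 1876 = 0.63751 × 1876 = 1200 MeV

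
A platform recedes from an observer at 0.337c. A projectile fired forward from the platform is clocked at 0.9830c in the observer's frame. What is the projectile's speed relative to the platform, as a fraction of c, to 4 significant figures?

u' ≈ 0.9660c

Inverse velocity addition: u' = (u − v)/(1 − uv/c²)
= (0.9830 − 0.337)/(1 − 0.9830×0.337) = 0.6460/0.668729 = 0.9660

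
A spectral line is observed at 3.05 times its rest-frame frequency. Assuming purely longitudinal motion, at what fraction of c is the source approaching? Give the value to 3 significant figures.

β ≈ 0.806

f_obs/f_src = √((1+β)/(1−β)) = 3.05  ⇒  (1+β)/(1−β) = 9.3025
β = |1 − D²|/(1 + D²) = |1 − 9.3025|/(1 + 9.3025) = 0.806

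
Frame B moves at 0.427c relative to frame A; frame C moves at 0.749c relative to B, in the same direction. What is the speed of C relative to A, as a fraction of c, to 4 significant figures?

u ≈ 0.8910c

Compose boost 2: (0.749 + 0.427)/(1 + 0.749×0.427) = 1.176/1.31982 = 0.8910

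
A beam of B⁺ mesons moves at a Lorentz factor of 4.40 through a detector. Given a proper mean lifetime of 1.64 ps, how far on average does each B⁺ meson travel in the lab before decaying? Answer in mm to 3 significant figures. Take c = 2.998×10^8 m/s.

β = √(1 − 1/γ²) = √(1 − 1/4.40²) = 0.97383
Dilated lifetime: Δt = γτ₀ = 4.40 × 1.64 ps = 7.2160 ps
d = vΔt = 0.97383c × 7.2160 ps = 2.9195×10^8 m/s × 7.2160×10^-12 s = 2.11 mm

d ≈ 2.11 mm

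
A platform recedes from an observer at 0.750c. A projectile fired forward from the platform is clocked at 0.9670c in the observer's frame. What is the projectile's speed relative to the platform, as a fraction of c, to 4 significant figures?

Inverse velocity addition: u' = (u − v)/(1 − uv/c²)
= (0.9670 − 0.750)/(1 − 0.9670×0.750) = 0.2170/0.274750 = 0.7898

u' ≈ 0.7898c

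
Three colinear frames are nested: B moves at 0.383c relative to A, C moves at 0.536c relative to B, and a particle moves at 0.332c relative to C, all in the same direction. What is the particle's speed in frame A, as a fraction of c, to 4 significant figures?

Compose boost 2: (0.536 + 0.383)/(1 + 0.536×0.383) = 0.9190/1.20529 = 0.762473
Compose boost 3: (0.332 + 0.762473)/(1 + 0.332×0.762473) = 1.09447/1.25314 = 0.8734

u ≈ 0.8734c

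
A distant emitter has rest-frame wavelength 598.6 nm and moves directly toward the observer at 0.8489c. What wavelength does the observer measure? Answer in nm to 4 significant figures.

Relativistic Doppler: λ_obs = λ_src √((1−β)/(1+β))
= 598.6 × √(0.151100/1.84890) = 598.6 × 0.285875 = 171.1 nm

λ_obs ≈ 171.1 nm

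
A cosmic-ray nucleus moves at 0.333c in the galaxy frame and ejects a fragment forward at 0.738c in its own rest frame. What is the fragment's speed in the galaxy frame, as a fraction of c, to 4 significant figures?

u ≈ 0.8597c

Compose boost 2: (0.738 + 0.333)/(1 + 0.738×0.333) = 1.071/1.24575 = 0.8597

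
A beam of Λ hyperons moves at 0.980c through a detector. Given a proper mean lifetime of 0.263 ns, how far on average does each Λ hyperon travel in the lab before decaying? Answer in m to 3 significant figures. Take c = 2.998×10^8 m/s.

γ = 1/√(1 − 0.980²) = 5.0252
Dilated lifetime: Δt = γτ₀ = 5.0252 × 0.263 ns = 1.3216 ns
d = vΔt = 0.980c × 1.3216 ns = 2.9380×10^8 m/s × 1.3216×10^-9 s = 0.388 m

d ≈ 0.388 m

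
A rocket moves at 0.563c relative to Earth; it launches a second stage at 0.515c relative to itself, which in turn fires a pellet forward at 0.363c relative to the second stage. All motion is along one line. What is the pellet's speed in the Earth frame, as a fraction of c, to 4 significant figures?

Compose boost 2: (0.515 + 0.563)/(1 + 0.515×0.563) = 1.078/1.28994 = 0.835695
Compose boost 3: (0.363 + 0.835695)/(1 + 0.363×0.835695) = 1.19869/1.30336 = 0.9197

u ≈ 0.9197c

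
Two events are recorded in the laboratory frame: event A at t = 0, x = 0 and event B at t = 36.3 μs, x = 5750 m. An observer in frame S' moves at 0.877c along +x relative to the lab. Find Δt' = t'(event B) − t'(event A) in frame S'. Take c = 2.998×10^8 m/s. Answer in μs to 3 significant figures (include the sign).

γ = 1/√(1 − 0.877²) = 2.0812
Δt' = γ(Δt − vΔx/c²) = 2.0812 × (36.3 μs − 0.877×5750 m / (2.998×10^8 m/s))
= 2.0812 × (19.480 μs) = 40.5 μs

Δt' ≈ 40.5 μs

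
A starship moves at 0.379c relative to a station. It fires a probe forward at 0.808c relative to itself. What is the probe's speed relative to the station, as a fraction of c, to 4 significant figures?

u ≈ 0.9087c

Relativistic velocity addition: u = (u' + v)/(1 + u'v/c²)
= (0.808 + 0.379)/(1 + 0.808×0.379) = 1.187/1.30623 = 0.9087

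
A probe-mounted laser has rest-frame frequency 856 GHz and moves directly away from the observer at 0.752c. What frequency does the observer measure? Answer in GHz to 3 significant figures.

Relativistic Doppler: f_obs = f_src √((1−β)/(1+β))
= 856 × √(0.24800/1.7520) = 856 × 0.37623 = 322 GHz

f_obs ≈ 322 GHz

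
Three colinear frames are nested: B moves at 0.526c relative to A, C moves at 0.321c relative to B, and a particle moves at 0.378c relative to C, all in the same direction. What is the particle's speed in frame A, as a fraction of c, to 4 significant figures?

u ≈ 0.8656c

Compose boost 2: (0.321 + 0.526)/(1 + 0.321×0.526) = 0.8470/1.16885 = 0.724646
Compose boost 3: (0.378 + 0.724646)/(1 + 0.378×0.724646) = 1.10265/1.27392 = 0.8656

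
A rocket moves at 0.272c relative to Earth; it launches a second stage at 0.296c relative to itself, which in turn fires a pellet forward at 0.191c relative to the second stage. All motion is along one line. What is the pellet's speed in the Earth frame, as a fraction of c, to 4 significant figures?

Compose boost 2: (0.296 + 0.272)/(1 + 0.296×0.272) = 0.5680/1.08051 = 0.525677
Compose boost 3: (0.191 + 0.525677)/(1 + 0.191×0.525677) = 0.716677/1.10040 = 0.6513

u ≈ 0.6513c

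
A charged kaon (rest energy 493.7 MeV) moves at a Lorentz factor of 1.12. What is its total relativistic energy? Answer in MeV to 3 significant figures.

γ = 1.12 (given)
E = γm₀c² = 1.12 × 493.7 MeV = 553 MeV

E ≈ 553 MeV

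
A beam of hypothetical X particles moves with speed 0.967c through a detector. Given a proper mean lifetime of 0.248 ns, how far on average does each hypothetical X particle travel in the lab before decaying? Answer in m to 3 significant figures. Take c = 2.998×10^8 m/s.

γ = 1/√(1 − 0.967²) = 3.9250
Dilated lifetime: Δt = γτ₀ = 3.9250 × 0.248 ns = 0.97340 ns
d = vΔt = 0.967c × 0.97340 ns = 2.8991×10^8 m/s × 9.7340×10^-10 s = 0.282 m

d ≈ 0.282 m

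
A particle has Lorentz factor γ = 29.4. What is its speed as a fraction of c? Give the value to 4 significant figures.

β = √(1 − 1/γ²) = √(1 − 1/29.4²) = √(0.998843) = 0.9994

β ≈ 0.9994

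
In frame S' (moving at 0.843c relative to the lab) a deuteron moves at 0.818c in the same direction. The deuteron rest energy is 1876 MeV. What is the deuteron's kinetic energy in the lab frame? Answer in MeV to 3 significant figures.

u_lab = (0.818 + 0.843)/(1 + 0.818×0.843) = 0.983088
γ = 1/√(1 − 0.983088²) = 5.4605
K = (γ − 1)m₀c² = (5.4605 − 1) × 1876 = 4.4605 × 1876 = 8370 MeV

K ≈ 8370 MeV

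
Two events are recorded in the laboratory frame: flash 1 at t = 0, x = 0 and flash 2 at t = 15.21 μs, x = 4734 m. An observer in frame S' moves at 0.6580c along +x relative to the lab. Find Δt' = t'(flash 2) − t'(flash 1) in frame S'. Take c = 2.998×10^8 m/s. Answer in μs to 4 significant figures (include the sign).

Δt' ≈ 6.401 μs

γ = 1/√(1 − 0.6580²) = 1.32799
Δt' = γ(Δt − vΔx/c²) = 1.32799 × (15.21 μs − 0.6580×4734 m / (2.998×10^8 m/s))
= 1.32799 × (4.81983 μs) = 6.401 μs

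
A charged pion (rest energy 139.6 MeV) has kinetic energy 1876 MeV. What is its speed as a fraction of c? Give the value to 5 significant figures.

γ = 1 + K/(m₀c²) = 1 + 1876/139.6 = 14.43840
β = √(1 − 1/γ²) = 0.99760

β ≈ 0.99760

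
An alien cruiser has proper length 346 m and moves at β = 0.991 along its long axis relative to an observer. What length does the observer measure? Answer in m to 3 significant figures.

L ≈ 46.3 m

γ = 1/√(1 − 0.991²) = 7.4704
Length contraction: L = L₀/γ = 346/7.4704 = 46.3 m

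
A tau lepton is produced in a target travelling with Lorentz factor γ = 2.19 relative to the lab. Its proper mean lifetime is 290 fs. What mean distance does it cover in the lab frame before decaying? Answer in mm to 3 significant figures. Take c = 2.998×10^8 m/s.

d ≈ 0.169 mm

β = √(1 − 1/γ²) = √(1 − 1/2.19²) = 0.88966
Dilated lifetime: Δt = γτ₀ = 2.19 × 290 fs = 635.10 fs
d = vΔt = 0.88966c × 635.10 fs = 2.6672×10^8 m/s × 6.3510×10^-13 s = 0.169 mm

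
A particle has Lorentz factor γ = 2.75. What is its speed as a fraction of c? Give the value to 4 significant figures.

β ≈ 0.9315

β = √(1 − 1/γ²) = √(1 − 1/2.75²) = √(0.867769) = 0.9315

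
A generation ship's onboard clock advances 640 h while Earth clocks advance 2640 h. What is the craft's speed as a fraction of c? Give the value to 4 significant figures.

γ = Δt/τ₀ = 2640/640 = 4.12500
β = √(1 − 1/γ²) = √(1 − 1/4.12500²) = 0.9702

β ≈ 0.9702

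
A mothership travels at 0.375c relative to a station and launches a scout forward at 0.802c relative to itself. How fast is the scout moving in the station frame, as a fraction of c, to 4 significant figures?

u ≈ 0.9049c

Compose boost 2: (0.802 + 0.375)/(1 + 0.802×0.375) = 1.177/1.30075 = 0.9049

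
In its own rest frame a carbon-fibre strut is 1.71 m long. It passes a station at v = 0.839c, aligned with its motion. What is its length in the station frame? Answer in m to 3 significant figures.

γ = 1/√(1 − 0.839²) = 1.8378
Length contraction: L = L₀/γ = 1.71/1.8378 = 0.930 m

L ≈ 0.930 m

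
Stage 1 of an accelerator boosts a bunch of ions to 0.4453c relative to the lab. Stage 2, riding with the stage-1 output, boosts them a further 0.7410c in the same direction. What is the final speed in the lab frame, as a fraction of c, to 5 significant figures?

u ≈ 0.89198c

Compose boost 2: (0.7410 + 0.4453)/(1 + 0.7410×0.4453) = 1.1863/1.329967 = 0.89198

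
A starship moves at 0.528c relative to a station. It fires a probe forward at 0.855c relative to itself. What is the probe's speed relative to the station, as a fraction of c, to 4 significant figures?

Relativistic velocity addition: u = (u' + v)/(1 + u'v/c²)
= (0.855 + 0.528)/(1 + 0.855×0.528) = 1.383/1.45144 = 0.9528

u ≈ 0.9528c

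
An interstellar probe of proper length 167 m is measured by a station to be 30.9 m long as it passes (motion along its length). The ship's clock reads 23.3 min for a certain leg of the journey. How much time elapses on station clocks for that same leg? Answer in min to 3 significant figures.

Length contraction ⇒ γ = L₀/L = 167/30.9 = 5.4045
Time dilation: Δt = γτ₀ = 5.4045 × 23.3 min = 126 min

Δt ≈ 126 min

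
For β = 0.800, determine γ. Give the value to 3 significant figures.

γ ≈ 1.67

γ = 1/√(1 − β²) = 1/√(1 − 0.800²) = 1/√(0.36000) = 1.67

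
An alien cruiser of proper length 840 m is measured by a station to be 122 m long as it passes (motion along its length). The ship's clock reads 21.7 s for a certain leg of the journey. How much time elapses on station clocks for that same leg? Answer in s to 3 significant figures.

Length contraction ⇒ γ = L₀/L = 840/122 = 6.8852
Time dilation: Δt = γτ₀ = 6.8852 × 21.7 s = 149 s

Δt ≈ 149 s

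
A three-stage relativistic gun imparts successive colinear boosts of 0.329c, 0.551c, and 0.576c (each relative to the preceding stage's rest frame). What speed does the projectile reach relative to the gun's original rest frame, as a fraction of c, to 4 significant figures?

Compose boost 2: (0.551 + 0.329)/(1 + 0.551×0.329) = 0.8800/1.18128 = 0.744955
Compose boost 3: (0.576 + 0.744955)/(1 + 0.576×0.744955) = 1.32096/1.42909 = 0.9243

u ≈ 0.9243c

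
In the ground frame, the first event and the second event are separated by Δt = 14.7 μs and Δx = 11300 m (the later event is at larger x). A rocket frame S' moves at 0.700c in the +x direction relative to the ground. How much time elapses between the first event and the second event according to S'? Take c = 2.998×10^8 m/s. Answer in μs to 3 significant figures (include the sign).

γ = 1/√(1 − 0.700²) = 1.4003
Δt' = γ(Δt − vΔx/c²) = 1.4003 × (14.7 μs − 0.700×11300 m / (2.998×10^8 m/s))
= 1.4003 × (-11.684 μs) = -16.4 μs

Δt' ≈ -16.4 μs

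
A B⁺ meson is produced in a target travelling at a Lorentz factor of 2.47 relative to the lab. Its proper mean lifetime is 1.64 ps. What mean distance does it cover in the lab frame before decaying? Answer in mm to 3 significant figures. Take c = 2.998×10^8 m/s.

β = √(1 − 1/γ²) = √(1 − 1/2.47²) = 0.91438
Dilated lifetime: Δt = γτ₀ = 2.47 × 1.64 ps = 4.0508 ps
d = vΔt = 0.91438c × 4.0508 ps = 2.7413×10^8 m/s × 4.0508×10^-12 s = 1.11 mm

d ≈ 1.11 mm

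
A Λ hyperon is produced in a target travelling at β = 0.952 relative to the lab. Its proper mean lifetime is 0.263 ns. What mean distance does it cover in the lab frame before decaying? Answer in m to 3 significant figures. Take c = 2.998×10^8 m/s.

d ≈ 0.245 m

γ = 1/√(1 − 0.952²) = 3.2669
Dilated lifetime: Δt = γτ₀ = 3.2669 × 0.263 ns = 0.85920 ns
d = vΔt = 0.952c × 0.85920 ns = 2.8541×10^8 m/s × 8.5920×10^-10 s = 0.245 m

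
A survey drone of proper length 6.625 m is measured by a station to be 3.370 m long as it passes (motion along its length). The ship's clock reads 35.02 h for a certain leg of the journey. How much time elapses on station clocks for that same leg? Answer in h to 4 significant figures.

Length contraction ⇒ γ = L₀/L = 6.625/3.370 = 1.96588
Time dilation: Δt = γτ₀ = 1.96588 × 35.02 h = 68.84 h

Δt ≈ 68.84 h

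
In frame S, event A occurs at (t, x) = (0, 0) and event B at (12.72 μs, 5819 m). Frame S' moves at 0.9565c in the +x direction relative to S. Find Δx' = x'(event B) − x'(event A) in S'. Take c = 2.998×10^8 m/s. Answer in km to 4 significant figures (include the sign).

Δx' ≈ 7.443 km

γ = 1/√(1 − 0.9565²) = 3.42780
Δx' = γ(Δx − vΔt) = 3.42780 × (5819 m − 0.9565×(2.998×10^8 m/s)×12.72×10^-6 s)
= 3.42780 × (2171.43 m) = 7.443 km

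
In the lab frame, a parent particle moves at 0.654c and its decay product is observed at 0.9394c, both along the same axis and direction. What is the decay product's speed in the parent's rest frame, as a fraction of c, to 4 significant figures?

u' ≈ 0.7401c

Inverse velocity addition: u' = (u − v)/(1 − uv/c²)
= (0.9394 − 0.654)/(1 − 0.9394×0.654) = 0.2854/0.385632 = 0.7401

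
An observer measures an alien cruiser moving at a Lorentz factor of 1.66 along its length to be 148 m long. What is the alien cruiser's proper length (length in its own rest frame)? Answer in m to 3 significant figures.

L₀ ≈ 246 m

γ = 1.66 (given)
L₀ = γL = 1.66 × 148 = 246 m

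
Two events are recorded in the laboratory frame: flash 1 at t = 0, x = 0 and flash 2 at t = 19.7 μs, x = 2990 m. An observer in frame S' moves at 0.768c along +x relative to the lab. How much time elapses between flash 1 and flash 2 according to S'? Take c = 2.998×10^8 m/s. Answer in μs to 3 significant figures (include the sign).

Δt' ≈ 18.8 μs

γ = 1/√(1 − 0.768²) = 1.5614
Δt' = γ(Δt − vΔx/c²) = 1.5614 × (19.7 μs − 0.768×2990 m / (2.998×10^8 m/s))
= 1.5614 × (12.040 μs) = 18.8 μs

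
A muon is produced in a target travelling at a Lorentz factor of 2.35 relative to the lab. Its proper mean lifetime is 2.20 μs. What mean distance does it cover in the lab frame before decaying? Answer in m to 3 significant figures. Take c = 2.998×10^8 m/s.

d ≈ 1400 m

β = √(1 − 1/γ²) = √(1 − 1/2.35²) = 0.90494
Dilated lifetime: Δt = γτ₀ = 2.35 × 2.20 μs = 5.1700 μs
d = vΔt = 0.90494c × 5.1700 μs = 2.7130×10^8 m/s × 5.1700×10^-6 s = 1400 m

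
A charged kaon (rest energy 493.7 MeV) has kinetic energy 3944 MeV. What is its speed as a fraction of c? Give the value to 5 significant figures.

β ≈ 0.99379

γ = 1 + K/(m₀c²) = 1 + 3944/493.7 = 8.988657
β = √(1 − 1/γ²) = 0.99379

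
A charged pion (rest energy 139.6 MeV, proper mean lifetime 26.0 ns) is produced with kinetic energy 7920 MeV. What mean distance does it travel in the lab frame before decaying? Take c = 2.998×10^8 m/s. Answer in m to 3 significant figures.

γ = 1 + K/(m₀c²) = 1 + 7920/139.6 = 57.734
β = √(1 − 1/γ²) = 0.99985
Dilated lifetime: γτ₀ = 57.734 × 26.0 ns = 1501.1 ns
d = βc·γτ₀ = 0.99985 × (2.998×10^8 m/s) × 1.5011×10^-6 s = 450 m

d ≈ 450 m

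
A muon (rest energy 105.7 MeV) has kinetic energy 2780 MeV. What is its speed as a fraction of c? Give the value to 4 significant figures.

γ = 1 + K/(m₀c²) = 1 + 2780/105.7 = 27.3009
β = √(1 − 1/γ²) = 0.9993

β ≈ 0.9993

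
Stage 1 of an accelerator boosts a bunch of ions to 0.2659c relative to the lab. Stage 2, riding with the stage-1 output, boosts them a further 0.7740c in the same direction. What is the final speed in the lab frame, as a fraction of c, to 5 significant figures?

Compose boost 2: (0.7740 + 0.2659)/(1 + 0.7740×0.2659) = 1.0399/1.205807 = 0.86241

u ≈ 0.86241c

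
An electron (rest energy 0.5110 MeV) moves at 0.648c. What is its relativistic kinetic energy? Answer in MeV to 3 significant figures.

γ = 1/√(1 − 0.648²) = 1.3130
K = (γ − 1)m₀c² = (1.3130 − 1) × 0.5110 MeV = 0.31296 × 0.5110 MeV = 0.160 MeV

K ≈ 0.160 MeV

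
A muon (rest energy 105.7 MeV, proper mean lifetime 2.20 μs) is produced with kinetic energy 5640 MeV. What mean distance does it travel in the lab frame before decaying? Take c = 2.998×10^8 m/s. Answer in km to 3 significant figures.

d ≈ 35.8 km

γ = 1 + K/(m₀c²) = 1 + 5640/105.7 = 54.359
β = √(1 − 1/γ²) = 0.99983
Dilated lifetime: γτ₀ = 54.359 × 2.20 μs = 119.59 μs
d = βc·γτ₀ = 0.99983 × (2.998×10^8 m/s) × 0.00011959 s = 35.8 km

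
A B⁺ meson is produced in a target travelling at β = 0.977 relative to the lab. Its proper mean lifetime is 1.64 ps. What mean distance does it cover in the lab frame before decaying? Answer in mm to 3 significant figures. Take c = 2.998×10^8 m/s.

d ≈ 2.25 mm

γ = 1/√(1 − 0.977²) = 4.6896
Dilated lifetime: Δt = γτ₀ = 4.6896 × 1.64 ps = 7.6909 ps
d = vΔt = 0.977c × 7.6909 ps = 2.9290×10^8 m/s × 7.6909×10^-12 s = 2.25 mm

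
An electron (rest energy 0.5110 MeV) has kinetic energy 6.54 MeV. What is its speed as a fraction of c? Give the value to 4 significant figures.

γ = 1 + K/(m₀c²) = 1 + 6.54/0.5110 = 13.7984
β = √(1 − 1/γ²) = 0.9974

β ≈ 0.9974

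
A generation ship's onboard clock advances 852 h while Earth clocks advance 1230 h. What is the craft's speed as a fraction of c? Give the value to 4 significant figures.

γ = Δt/τ₀ = 1230/852 = 1.44366
β = √(1 − 1/γ²) = √(1 − 1/1.44366²) = 0.7212

β ≈ 0.7212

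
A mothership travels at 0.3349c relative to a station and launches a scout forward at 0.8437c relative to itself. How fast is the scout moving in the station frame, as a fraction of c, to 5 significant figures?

Compose boost 2: (0.8437 + 0.3349)/(1 + 0.8437×0.3349) = 1.1786/1.282555 = 0.91895

u ≈ 0.91895c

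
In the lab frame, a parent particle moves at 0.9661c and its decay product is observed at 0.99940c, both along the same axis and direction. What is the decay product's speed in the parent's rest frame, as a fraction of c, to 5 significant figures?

Inverse velocity addition: u' = (u − v)/(1 − uv/c²)
= (0.99940 − 0.9661)/(1 − 0.99940×0.9661) = 0.033300/0.03447966 = 0.96579

u' ≈ 0.96579c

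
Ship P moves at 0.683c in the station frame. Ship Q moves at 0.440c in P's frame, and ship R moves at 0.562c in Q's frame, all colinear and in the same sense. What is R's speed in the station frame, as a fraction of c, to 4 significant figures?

u ≈ 0.9597c

Compose boost 2: (0.440 + 0.683)/(1 + 0.440×0.683) = 1.123/1.30052 = 0.863501
Compose boost 3: (0.562 + 0.863501)/(1 + 0.562×0.863501) = 1.42550/1.48529 = 0.9597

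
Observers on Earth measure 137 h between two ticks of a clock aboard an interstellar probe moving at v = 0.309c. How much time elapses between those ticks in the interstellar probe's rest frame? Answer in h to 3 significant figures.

γ = 1/√(1 − 0.309²) = 1.0515
Proper time: τ₀ = Δt/γ = 137/1.0515 = 130 h

τ₀ ≈ 130 h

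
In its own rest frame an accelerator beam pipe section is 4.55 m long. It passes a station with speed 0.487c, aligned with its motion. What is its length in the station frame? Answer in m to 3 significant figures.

γ = 1/√(1 − 0.487²) = 1.1449
Length contraction: L = L₀/γ = 4.55/1.1449 = 3.97 m

L ≈ 3.97 m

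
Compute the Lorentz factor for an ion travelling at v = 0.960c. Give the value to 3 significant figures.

γ ≈ 3.57

γ = 1/√(1 − β²) = 1/√(1 − 0.960²) = 1/√(0.078400) = 3.57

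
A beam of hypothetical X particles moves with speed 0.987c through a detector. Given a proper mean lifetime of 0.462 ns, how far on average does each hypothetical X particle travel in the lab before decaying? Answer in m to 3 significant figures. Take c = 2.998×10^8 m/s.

γ = 1/√(1 − 0.987²) = 6.2220
Dilated lifetime: Δt = γτ₀ = 6.2220 × 0.462 ns = 2.8746 ns
d = vΔt = 0.987c × 2.8746 ns = 2.9590×10^8 m/s × 2.8746×10^-9 s = 0.851 m

d ≈ 0.851 m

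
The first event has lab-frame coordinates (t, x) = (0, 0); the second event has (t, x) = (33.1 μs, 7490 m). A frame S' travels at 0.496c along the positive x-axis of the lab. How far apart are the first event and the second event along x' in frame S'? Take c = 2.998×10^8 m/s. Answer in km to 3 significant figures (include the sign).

γ = 1/√(1 − 0.496²) = 1.1516
Δx' = γ(Δx − vΔt) = 1.1516 × (7490 m − 0.496×(2.998×10^8 m/s)×33.1×10^-6 s)
= 1.1516 × (2568.0 m) = 2.96 km

Δx' ≈ 2.96 km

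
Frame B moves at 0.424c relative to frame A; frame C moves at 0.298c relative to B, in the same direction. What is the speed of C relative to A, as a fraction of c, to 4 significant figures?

u ≈ 0.6410c

Compose boost 2: (0.298 + 0.424)/(1 + 0.298×0.424) = 0.7220/1.12635 = 0.6410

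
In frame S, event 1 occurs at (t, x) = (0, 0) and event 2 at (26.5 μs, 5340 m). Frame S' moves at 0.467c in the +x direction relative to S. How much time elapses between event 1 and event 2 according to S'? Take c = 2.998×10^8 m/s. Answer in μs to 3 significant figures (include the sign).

Δt' ≈ 20.6 μs

γ = 1/√(1 − 0.467²) = 1.1309
Δt' = γ(Δt − vΔx/c²) = 1.1309 × (26.5 μs − 0.467×5340 m / (2.998×10^8 m/s))
= 1.1309 × (18.182 μs) = 20.6 μs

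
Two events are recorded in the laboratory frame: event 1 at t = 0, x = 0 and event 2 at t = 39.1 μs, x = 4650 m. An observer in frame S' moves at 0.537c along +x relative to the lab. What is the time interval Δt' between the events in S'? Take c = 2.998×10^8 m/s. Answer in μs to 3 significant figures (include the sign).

Δt' ≈ 36.5 μs

γ = 1/√(1 − 0.537²) = 1.1854
Δt' = γ(Δt − vΔx/c²) = 1.1854 × (39.1 μs − 0.537×4650 m / (2.998×10^8 m/s))
= 1.1854 × (30.771 μs) = 36.5 μs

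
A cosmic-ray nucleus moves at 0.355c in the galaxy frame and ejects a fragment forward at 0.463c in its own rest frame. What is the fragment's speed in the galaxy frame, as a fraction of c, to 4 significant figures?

Compose boost 2: (0.463 + 0.355)/(1 + 0.463×0.355) = 0.8180/1.16437 = 0.7025

u ≈ 0.7025c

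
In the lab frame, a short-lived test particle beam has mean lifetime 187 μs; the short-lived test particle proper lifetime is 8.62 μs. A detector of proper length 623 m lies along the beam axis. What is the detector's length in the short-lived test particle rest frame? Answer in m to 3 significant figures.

L ≈ 28.7 m

Time dilation ⇒ γ = Δt/τ₀ = 187/8.62 = 21.694
Length contraction: L = L₀/γ = 623/21.694 = 28.7 m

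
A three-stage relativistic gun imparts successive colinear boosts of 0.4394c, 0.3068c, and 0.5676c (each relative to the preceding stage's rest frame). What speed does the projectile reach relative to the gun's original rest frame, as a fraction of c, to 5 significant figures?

Compose boost 2: (0.3068 + 0.4394)/(1 + 0.3068×0.4394) = 0.74620/1.134808 = 0.6575562
Compose boost 3: (0.5676 + 0.6575562)/(1 + 0.5676×0.6575562) = 1.225156/1.373229 = 0.89217

u ≈ 0.89217c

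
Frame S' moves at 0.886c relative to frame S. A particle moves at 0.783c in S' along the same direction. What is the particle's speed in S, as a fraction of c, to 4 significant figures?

u ≈ 0.9854c

Relativistic velocity addition: u = (u' + v)/(1 + u'v/c²)
= (0.783 + 0.886)/(1 + 0.783×0.886) = 1.669/1.69374 = 0.9854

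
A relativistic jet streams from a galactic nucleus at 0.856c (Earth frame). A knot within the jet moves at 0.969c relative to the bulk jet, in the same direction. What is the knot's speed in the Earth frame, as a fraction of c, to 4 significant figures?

u ≈ 0.9976c

Relativistic velocity addition: u = (u' + v)/(1 + u'v/c²)
= (0.969 + 0.856)/(1 + 0.969×0.856) = 1.825/1.82946 = 0.9976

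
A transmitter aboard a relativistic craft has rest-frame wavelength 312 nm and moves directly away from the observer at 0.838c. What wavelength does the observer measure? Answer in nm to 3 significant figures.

λ_obs ≈ 1050 nm

Relativistic Doppler: λ_obs = λ_src √((1+β)/(1−β))
= 312 × √(1.8380/0.16200) = 312 × 3.3683 = 1050 nm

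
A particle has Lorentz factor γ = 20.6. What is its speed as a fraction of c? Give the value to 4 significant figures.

β = √(1 − 1/γ²) = √(1 − 1/20.6²) = √(0.997644) = 0.9988

β ≈ 0.9988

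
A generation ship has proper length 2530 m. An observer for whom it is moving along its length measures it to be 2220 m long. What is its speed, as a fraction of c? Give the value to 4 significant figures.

β ≈ 0.4796

γ = L₀/L = 2530/2220 = 1.13964
β = √(1 − 1/γ²) = 0.4796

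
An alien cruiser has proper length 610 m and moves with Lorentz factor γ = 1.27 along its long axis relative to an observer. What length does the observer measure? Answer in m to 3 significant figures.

L ≈ 480 m

γ = 1.27 (given)
Length contraction: L = L₀/γ = 610/1.27 = 480 m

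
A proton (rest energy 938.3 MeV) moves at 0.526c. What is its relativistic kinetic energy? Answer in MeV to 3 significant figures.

γ = 1/√(1 − 0.526²) = 1.1758
K = (γ − 1)m₀c² = (1.1758 − 1) × 938.3 MeV = 0.17580 × 938.3 MeV = 165 MeV

K ≈ 165 MeV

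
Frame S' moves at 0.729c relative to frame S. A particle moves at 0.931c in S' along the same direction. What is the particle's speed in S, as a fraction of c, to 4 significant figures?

u ≈ 0.9889c

Relativistic velocity addition: u = (u' + v)/(1 + u'v/c²)
= (0.931 + 0.729)/(1 + 0.931×0.729) = 1.660/1.67870 = 0.9889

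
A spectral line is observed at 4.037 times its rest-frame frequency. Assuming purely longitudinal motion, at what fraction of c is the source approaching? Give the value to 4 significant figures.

f_obs/f_src = √((1+β)/(1−β)) = 4.037  ⇒  (1+β)/(1−β) = 16.2974
β = |1 − D²|/(1 + D²) = |1 − 16.2974|/(1 + 16.2974) = 0.8844

β ≈ 0.8844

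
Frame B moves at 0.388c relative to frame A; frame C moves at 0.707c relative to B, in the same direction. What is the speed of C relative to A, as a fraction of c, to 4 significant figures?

Compose boost 2: (0.707 + 0.388)/(1 + 0.707×0.388) = 1.095/1.27432 = 0.8593

u ≈ 0.8593c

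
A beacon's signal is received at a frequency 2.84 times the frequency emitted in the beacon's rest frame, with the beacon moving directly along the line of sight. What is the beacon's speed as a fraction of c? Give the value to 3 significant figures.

f_obs/f_src = √((1+β)/(1−β)) = 2.84  ⇒  (1+β)/(1−β) = 8.0656
β = |1 − D²|/(1 + D²) = |1 − 8.0656|/(1 + 8.0656) = 0.779

β ≈ 0.779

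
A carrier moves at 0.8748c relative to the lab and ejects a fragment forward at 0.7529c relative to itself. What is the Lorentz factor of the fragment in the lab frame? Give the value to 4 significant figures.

u_lab = (0.7529 + 0.8748)/(1 + 0.7529×0.8748) = 1.6277/1.658637 = 0.9813480
γ = 1/√(1 − 0.9813480²) = 5.202

γ ≈ 5.202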